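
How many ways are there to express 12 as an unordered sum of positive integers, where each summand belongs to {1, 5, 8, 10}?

Listing the qualifying partitions of 12:
10+1+1
8+1+1+1+1
5+5+1+1
5+1+1+1+1+1+1+1
1+1+1+1+1+1+1+1+1+1+1+1

5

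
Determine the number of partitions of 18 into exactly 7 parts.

49

There are too many to list fully; the first 12 (by largest part) are:
12 + 1 + 1 + 1 + 1 + 1 + 1
11 + 2 + 1 + 1 + 1 + 1 + 1
10 + 3 + 1 + 1 + 1 + 1 + 1
10 + 2 + 2 + 1 + 1 + 1 + 1
9 + 4 + 1 + 1 + 1 + 1 + 1
9 + 3 + 2 + 1 + 1 + 1 + 1
9 + 2 + 2 + 2 + 1 + 1 + 1
8 + 5 + 1 + 1 + 1 + 1 + 1
8 + 4 + 2 + 1 + 1 + 1 + 1
8 + 3 + 3 + 1 + 1 + 1 + 1
8 + 3 + 2 + 2 + 1 + 1 + 1
8 + 2 + 2 + 2 + 2 + 1 + 1
…and 37 more, for 49 total.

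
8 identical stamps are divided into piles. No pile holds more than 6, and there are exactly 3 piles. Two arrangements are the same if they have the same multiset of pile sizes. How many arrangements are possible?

They are:
6, 1, 1
5, 2, 1
4, 3, 1
4, 2, 2
3, 3, 2
Counting gives 5.

5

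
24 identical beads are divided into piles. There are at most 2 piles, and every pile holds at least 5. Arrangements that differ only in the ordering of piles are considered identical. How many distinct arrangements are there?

Enumerating:
24
5,19
6,18
7,17
8,16
9,15
10,14
11,13
12,12
That's 9 in total.

9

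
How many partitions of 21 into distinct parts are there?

A full systematic count gives 76.

76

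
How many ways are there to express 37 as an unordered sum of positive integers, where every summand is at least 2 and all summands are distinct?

404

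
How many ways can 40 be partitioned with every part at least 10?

27

A partial list (first 12 by largest part):
40
30 + 10
29 + 11
28 + 12
27 + 13
26 + 14
25 + 15
24 + 16
23 + 17
22 + 18
21 + 19
20 + 20
…and 15 more, for 27 total.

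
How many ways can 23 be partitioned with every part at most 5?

Direct enumeration gives 291 partitions.

291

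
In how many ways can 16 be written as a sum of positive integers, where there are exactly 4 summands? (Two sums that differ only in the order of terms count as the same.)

34

There are too many to list fully; the first 12 (by largest part) are:
13 + 1 + 1 + 1
12 + 2 + 1 + 1
11 + 3 + 1 + 1
11 + 2 + 2 + 1
10 + 4 + 1 + 1
10 + 3 + 2 + 1
10 + 2 + 2 + 2
9 + 5 + 1 + 1
9 + 4 + 2 + 1
9 + 3 + 3 + 1
9 + 3 + 2 + 2
8 + 6 + 1 + 1
…and 22 more, for 34 total.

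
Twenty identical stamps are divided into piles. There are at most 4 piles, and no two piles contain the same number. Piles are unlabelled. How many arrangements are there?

57

There are too many to list fully; the first 12 (by largest part) are:
20
19+1
18+2
17+3
17+2+1
16+4
16+3+1
15+5
15+4+1
15+3+2
14+6
14+5+1
…and 45 more, for 57 total.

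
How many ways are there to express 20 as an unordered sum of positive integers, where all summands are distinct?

There are too many to list fully; the first 12 (by largest part) are:
20
19+1
18+2
17+3
17+2+1
16+4
16+3+1
15+5
15+4+1
15+3+2
14+6
14+5+1
…and 52 more, for 64 total.

64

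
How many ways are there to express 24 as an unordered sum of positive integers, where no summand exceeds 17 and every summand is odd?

116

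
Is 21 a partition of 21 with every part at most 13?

The parts sum to 21, and the condition 'no summand exceeds 13' is violated.

No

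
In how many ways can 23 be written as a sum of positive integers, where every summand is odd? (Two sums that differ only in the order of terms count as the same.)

Counting exhaustively, 104 partitions satisfy the conditions.

104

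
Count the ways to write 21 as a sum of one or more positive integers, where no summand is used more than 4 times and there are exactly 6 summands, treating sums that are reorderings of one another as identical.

106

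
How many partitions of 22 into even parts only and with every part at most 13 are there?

There are too many to list fully; the first 12 (by largest part) are:
10, 12
2, 8, 12
4, 6, 12
2, 2, 6, 12
2, 4, 4, 12
2, 2, 2, 4, 12
2, 2, 2, 2, 2, 12
2, 10, 10
4, 8, 10
2, 2, 8, 10
6, 6, 10
2, 4, 6, 10
…and 32 more, for 44 total.

44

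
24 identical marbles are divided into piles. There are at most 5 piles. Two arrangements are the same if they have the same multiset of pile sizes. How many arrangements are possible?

A full systematic count gives 333.

333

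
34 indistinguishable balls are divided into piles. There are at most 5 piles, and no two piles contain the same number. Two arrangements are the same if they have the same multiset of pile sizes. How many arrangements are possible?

430

There are 430 such partitions.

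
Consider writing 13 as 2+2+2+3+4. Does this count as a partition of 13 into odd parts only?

The parts sum to 13, and the condition 'every summand is odd' is violated.

No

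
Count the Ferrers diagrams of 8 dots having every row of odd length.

The partitions of 8 that satisfy the conditions:
7+1
5+3
5+1+1+1
3+3+1+1
3+1+1+1+1+1
1+1+1+1+1+1+1+1
That's 6 in total.

6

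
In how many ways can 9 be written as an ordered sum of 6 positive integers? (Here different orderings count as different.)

56

Equivalently, choose which 5 of the 8 gaps become plus signs: C(8,5) = 56.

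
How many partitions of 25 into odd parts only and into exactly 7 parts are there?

A partial list (first 12 by largest part):
19 + 1 + 1 + 1 + 1 + 1 + 1
17 + 3 + 1 + 1 + 1 + 1 + 1
15 + 5 + 1 + 1 + 1 + 1 + 1
15 + 3 + 3 + 1 + 1 + 1 + 1
13 + 7 + 1 + 1 + 1 + 1 + 1
13 + 5 + 3 + 1 + 1 + 1 + 1
13 + 3 + 3 + 3 + 1 + 1 + 1
11 + 9 + 1 + 1 + 1 + 1 + 1
11 + 7 + 3 + 1 + 1 + 1 + 1
11 + 5 + 5 + 1 + 1 + 1 + 1
11 + 5 + 3 + 3 + 1 + 1 + 1
11 + 3 + 3 + 3 + 3 + 1 + 1
…and 16 more, for 28 total.

28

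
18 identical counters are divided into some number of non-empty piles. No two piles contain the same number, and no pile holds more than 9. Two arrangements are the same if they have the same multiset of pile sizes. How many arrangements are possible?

Listing the qualifying partitions of 18:
1+8+9
2+7+9
3+6+9
1+2+6+9
4+5+9
1+3+5+9
2+3+4+9
3+7+8
1+2+7+8
4+6+8
1+3+6+8
1+4+5+8
2+3+5+8
1+2+3+4+8
5+6+7
1+4+6+7
2+3+6+7
2+4+5+7
1+2+3+5+7
3+4+5+6
1+2+4+5+6

21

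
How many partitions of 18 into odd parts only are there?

46

A partial list (first 12 by largest part):
17,1
15,3
15,1,1,1
13,5
13,3,1,1
13,1,1,1,1,1
11,7
11,5,1,1
11,3,3,1
11,3,1,1,1,1
11,1,1,1,1,1,1,1
9,9
…and 34 more, for 46 total.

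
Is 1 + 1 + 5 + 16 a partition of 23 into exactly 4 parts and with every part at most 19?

Yes

The parts sum to 23, and the condition 'there are exactly 4 summands' holds; the condition 'no summand exceeds 19' holds.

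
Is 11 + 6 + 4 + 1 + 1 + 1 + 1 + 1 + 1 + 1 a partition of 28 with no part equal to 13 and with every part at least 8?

No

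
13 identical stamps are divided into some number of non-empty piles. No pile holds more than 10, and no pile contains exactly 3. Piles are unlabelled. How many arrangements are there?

55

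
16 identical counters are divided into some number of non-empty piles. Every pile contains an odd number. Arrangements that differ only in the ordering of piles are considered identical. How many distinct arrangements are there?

32

A partial list (first 12 by largest part):
15+1
13+3
13+1+1+1
11+5
11+3+1+1
11+1+1+1+1+1
9+7
9+5+1+1
9+3+3+1
9+3+1+1+1+1
9+1+1+1+1+1+1+1
7+7+1+1
…and 20 more, for 32 total.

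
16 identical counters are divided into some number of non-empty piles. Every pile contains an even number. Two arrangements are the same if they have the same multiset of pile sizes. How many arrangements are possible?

22

The partitions of 16 that satisfy the conditions:
16
14, 2
12, 4
12, 2, 2
10, 6
10, 4, 2
10, 2, 2, 2
8, 8
8, 6, 2
8, 4, 4
8, 4, 2, 2
8, 2, 2, 2, 2
6, 6, 4
6, 6, 2, 2
6, 4, 4, 2
6, 4, 2, 2, 2
6, 2, 2, 2, 2, 2
4, 4, 4, 4
4, 4, 4, 2, 2
4, 4, 2, 2, 2, 2
4, 2, 2, 2, 2, 2, 2
2, 2, 2, 2, 2, 2, 2, 2
Counting gives 22.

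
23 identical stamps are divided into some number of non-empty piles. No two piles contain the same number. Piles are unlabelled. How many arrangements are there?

104

Counting exhaustively, 104 partitions satisfy the conditions.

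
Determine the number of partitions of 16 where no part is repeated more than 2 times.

Enumerating by decreasing first part gives 89 partitions in all.

89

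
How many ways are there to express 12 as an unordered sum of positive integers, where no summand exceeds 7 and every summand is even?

7

Enumerating:
6 + 6
2 + 4 + 6
2 + 2 + 2 + 6
4 + 4 + 4
2 + 2 + 4 + 4
2 + 2 + 2 + 2 + 4
2 + 2 + 2 + 2 + 2 + 2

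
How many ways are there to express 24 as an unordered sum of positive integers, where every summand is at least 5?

26

A partial list (first 12 by largest part):
24
19+5
18+6
17+7
16+8
15+9
14+10
14+5+5
13+11
13+6+5
12+12
12+7+5
…and 14 more, for 26 total.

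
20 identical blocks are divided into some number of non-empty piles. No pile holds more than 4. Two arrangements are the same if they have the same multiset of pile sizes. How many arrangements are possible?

108

Counting exhaustively, 108 partitions satisfy the conditions.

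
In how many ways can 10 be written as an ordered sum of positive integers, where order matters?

512

Each of the 9 gaps between 10 units is either a break or not: 2^9 = 512.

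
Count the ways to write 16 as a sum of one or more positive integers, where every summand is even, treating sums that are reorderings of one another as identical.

22

They are:
16
2+14
4+12
2+2+12
6+10
2+4+10
2+2+2+10
8+8
2+6+8
4+4+8
2+2+4+8
2+2+2+2+8
4+6+6
2+2+6+6
2+4+4+6
2+2+2+4+6
2+2+2+2+2+6
4+4+4+4
2+2+4+4+4
2+2+2+2+4+4
2+2+2+2+2+2+4
2+2+2+2+2+2+2+2
That's 22 in total.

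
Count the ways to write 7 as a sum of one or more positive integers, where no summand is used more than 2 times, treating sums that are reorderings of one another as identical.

9

Listing the qualifying partitions of 7:
7
6 + 1
5 + 2
5 + 1 + 1
4 + 3
4 + 2 + 1
3 + 3 + 1
3 + 2 + 2
3 + 2 + 1 + 1
Counting gives 9.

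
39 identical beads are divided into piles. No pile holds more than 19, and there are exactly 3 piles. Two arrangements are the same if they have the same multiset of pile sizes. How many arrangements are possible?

37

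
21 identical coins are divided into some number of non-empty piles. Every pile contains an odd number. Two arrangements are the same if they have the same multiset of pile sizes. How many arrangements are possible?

Counting exhaustively, 76 partitions satisfy the conditions.

76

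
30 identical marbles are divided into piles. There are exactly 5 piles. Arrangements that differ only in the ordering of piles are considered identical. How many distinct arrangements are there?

377

Systematic enumeration (by largest part, then next-largest, …) yields 377.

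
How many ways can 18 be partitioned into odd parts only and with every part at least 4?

Enumerating:
13,5
11,7
9,9
Counting gives 3.

3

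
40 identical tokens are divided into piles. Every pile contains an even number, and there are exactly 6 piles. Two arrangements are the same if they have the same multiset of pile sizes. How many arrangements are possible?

90

There are 90 such partitions.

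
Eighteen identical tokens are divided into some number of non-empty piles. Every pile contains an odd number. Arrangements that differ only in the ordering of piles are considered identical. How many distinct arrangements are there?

46

A partial list (first 12 by largest part):
17 + 1
15 + 3
15 + 1 + 1 + 1
13 + 5
13 + 3 + 1 + 1
13 + 1 + 1 + 1 + 1 + 1
11 + 7
11 + 5 + 1 + 1
11 + 3 + 3 + 1
11 + 3 + 1 + 1 + 1 + 1
11 + 1 + 1 + 1 + 1 + 1 + 1 + 1
9 + 9
…and 34 more, for 46 total.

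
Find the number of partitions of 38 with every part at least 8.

46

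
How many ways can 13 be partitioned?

There are 101 such partitions.

101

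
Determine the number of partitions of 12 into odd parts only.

15

They are:
1 + 11
3 + 9
1 + 1 + 1 + 9
5 + 7
1 + 1 + 3 + 7
1 + 1 + 1 + 1 + 1 + 7
1 + 1 + 5 + 5
1 + 3 + 3 + 5
1 + 1 + 1 + 1 + 3 + 5
1 + 1 + 1 + 1 + 1 + 1 + 1 + 5
3 + 3 + 3 + 3
1 + 1 + 1 + 3 + 3 + 3
1 + 1 + 1 + 1 + 1 + 1 + 3 + 3
1 + 1 + 1 + 1 + 1 + 1 + 1 + 1 + 1 + 3
1 + 1 + 1 + 1 + 1 + 1 + 1 + 1 + 1 + 1 + 1 + 1
That's 15 in total.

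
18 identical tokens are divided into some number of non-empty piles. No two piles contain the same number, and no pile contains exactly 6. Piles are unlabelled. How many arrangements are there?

There are too many to list fully; the first 12 (by largest part) are:
18
17, 1
16, 2
15, 3
15, 2, 1
14, 4
14, 3, 1
13, 5
13, 4, 1
13, 3, 2
12, 5, 1
12, 4, 2
…and 22 more, for 34 total.

34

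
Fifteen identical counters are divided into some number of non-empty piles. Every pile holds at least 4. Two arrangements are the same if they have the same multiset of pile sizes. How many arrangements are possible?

The partitions of 15 that satisfy the conditions:
15
11,4
10,5
9,6
8,7
7,4,4
6,5,4
5,5,5
Counting gives 8.

8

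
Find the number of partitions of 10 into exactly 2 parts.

They are:
9+1
8+2
7+3
6+4
5+5
Counting gives 5.

5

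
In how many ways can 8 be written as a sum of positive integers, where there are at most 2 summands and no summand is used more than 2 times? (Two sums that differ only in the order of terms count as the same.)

5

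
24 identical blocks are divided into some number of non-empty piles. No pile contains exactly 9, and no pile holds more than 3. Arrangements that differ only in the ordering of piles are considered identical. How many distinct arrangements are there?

61

A partial list (first 12 by largest part):
3, 3, 3, 3, 3, 3, 3, 3
3, 3, 3, 3, 3, 3, 3, 2, 1
3, 3, 3, 3, 3, 3, 3, 1, 1, 1
3, 3, 3, 3, 3, 3, 2, 2, 2
3, 3, 3, 3, 3, 3, 2, 2, 1, 1
3, 3, 3, 3, 3, 3, 2, 1, 1, 1, 1
3, 3, 3, 3, 3, 3, 1, 1, 1, 1, 1, 1
3, 3, 3, 3, 3, 2, 2, 2, 2, 1
3, 3, 3, 3, 3, 2, 2, 2, 1, 1, 1
3, 3, 3, 3, 3, 2, 2, 1, 1, 1, 1, 1
3, 3, 3, 3, 3, 2, 1, 1, 1, 1, 1, 1, 1
3, 3, 3, 3, 3, 1, 1, 1, 1, 1, 1, 1, 1, 1
…and 49 more, for 61 total.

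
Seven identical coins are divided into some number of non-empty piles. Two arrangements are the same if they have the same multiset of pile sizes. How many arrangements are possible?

15

The partitions of 7 that satisfy the conditions:
7
6, 1
5, 2
5, 1, 1
4, 3
4, 2, 1
4, 1, 1, 1
3, 3, 1
3, 2, 2
3, 2, 1, 1
3, 1, 1, 1, 1
2, 2, 2, 1
2, 2, 1, 1, 1
2, 1, 1, 1, 1, 1
1, 1, 1, 1, 1, 1, 1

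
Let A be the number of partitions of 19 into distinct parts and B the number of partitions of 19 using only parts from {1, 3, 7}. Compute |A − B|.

Partitions of 19 into distinct parts: 54.
Partitions of 19 using only parts from {1, 3, 7}: 14.
|54 − 14| = 40.

40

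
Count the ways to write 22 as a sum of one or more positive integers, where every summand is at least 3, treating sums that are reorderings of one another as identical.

73

Systematic enumeration (by largest part, then next-largest, …) yields 73.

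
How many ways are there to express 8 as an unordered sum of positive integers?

22

Enumerating:
8
7+1
6+2
6+1+1
5+3
5+2+1
5+1+1+1
4+4
4+3+1
4+2+2
4+2+1+1
4+1+1+1+1
3+3+2
3+3+1+1
3+2+2+1
3+2+1+1+1
3+1+1+1+1+1
2+2+2+2
2+2+2+1+1
2+2+1+1+1+1
2+1+1+1+1+1+1
1+1+1+1+1+1+1+1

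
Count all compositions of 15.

16384

There are 14 gaps and each independently is a cut or not, giving 2^14 = 16384.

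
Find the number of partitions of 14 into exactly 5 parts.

Listing the qualifying partitions of 14:
1+1+1+1+10
1+1+1+2+9
1+1+1+3+8
1+1+2+2+8
1+1+1+4+7
1+1+2+3+7
1+2+2+2+7
1+1+1+5+6
1+1+2+4+6
1+1+3+3+6
1+2+2+3+6
2+2+2+2+6
1+1+2+5+5
1+1+3+4+5
1+2+2+4+5
1+2+3+3+5
2+2+2+3+5
1+1+4+4+4
1+2+3+4+4
2+2+2+4+4
1+3+3+3+4
2+2+3+3+4
2+3+3+3+3

23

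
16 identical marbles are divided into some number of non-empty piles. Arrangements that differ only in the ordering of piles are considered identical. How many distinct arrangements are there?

231

Counting exhaustively, 231 partitions satisfy the conditions.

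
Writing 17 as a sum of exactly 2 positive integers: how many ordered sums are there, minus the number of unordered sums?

8

Compositions: C(16,1) = 16.
Partitions of 17 into exactly 2 parts: 8.
Difference: 16 − 8 = 8.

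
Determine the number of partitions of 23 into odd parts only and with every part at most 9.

65

A partial list (first 12 by largest part):
9 + 9 + 5
9 + 9 + 3 + 1 + 1
9 + 9 + 1 + 1 + 1 + 1 + 1
9 + 7 + 7
9 + 7 + 5 + 1 + 1
9 + 7 + 3 + 3 + 1
9 + 7 + 3 + 1 + 1 + 1 + 1
9 + 7 + 1 + 1 + 1 + 1 + 1 + 1 + 1
9 + 5 + 5 + 3 + 1
9 + 5 + 5 + 1 + 1 + 1 + 1
9 + 5 + 3 + 3 + 3
9 + 5 + 3 + 3 + 1 + 1 + 1
…and 53 more, for 65 total.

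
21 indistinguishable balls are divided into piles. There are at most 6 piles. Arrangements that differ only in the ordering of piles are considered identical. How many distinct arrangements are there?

A full systematic count gives 331.

331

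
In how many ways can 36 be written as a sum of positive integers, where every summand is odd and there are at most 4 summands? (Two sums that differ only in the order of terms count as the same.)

73

Direct enumeration gives 73 partitions.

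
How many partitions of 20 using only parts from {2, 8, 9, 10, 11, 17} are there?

Listing the qualifying partitions of 20:
11 + 9
10 + 10
10 + 8 + 2
10 + 2 + 2 + 2 + 2 + 2
9 + 9 + 2
8 + 8 + 2 + 2
8 + 2 + 2 + 2 + 2 + 2 + 2
2 + 2 + 2 + 2 + 2 + 2 + 2 + 2 + 2 + 2
That's 8 in total.

8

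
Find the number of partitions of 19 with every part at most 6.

Counting exhaustively, 235 partitions satisfy the conditions.

235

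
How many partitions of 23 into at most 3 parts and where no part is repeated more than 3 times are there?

56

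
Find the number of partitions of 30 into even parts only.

Counting exhaustively, 176 partitions satisfy the conditions.

176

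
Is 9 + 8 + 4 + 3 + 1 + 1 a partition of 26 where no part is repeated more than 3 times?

Yes

The parts sum to 26, and the condition 'no summand is used more than 3 times' holds.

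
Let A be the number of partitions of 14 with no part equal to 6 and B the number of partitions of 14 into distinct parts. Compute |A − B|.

Partitions of 14 with no part equal to 6: 113.
Partitions of 14 into distinct parts: 22.
|113 − 22| = 91.

91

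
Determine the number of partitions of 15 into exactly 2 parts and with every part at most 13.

6

The partitions of 15 that satisfy the conditions:
13+2
12+3
11+4
10+5
9+6
8+7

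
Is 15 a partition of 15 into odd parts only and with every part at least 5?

Yes

The parts sum to 15, and the condition 'every summand is odd' holds; the condition 'every summand is at least 5' holds.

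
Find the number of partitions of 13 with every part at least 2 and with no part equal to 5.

The partitions of 13 that satisfy the conditions:
13
11, 2
10, 3
9, 4
9, 2, 2
8, 3, 2
7, 6
7, 4, 2
7, 3, 3
7, 2, 2, 2
6, 4, 3
6, 3, 2, 2
4, 4, 3, 2
4, 3, 3, 3
4, 3, 2, 2, 2
3, 3, 3, 2, 2
3, 2, 2, 2, 2, 2
That's 17 in total.

17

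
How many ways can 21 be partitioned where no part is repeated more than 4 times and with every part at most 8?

287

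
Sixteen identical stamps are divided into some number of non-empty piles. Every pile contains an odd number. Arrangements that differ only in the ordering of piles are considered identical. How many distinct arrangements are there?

A partial list (first 12 by largest part):
1, 15
3, 13
1, 1, 1, 13
5, 11
1, 1, 3, 11
1, 1, 1, 1, 1, 11
7, 9
1, 1, 5, 9
1, 3, 3, 9
1, 1, 1, 1, 3, 9
1, 1, 1, 1, 1, 1, 1, 9
1, 1, 7, 7
…and 20 more, for 32 total.

32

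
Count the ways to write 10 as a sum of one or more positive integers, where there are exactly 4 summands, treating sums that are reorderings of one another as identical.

The partitions of 10 that satisfy the conditions:
7, 1, 1, 1
6, 2, 1, 1
5, 3, 1, 1
5, 2, 2, 1
4, 4, 1, 1
4, 3, 2, 1
4, 2, 2, 2
3, 3, 3, 1
3, 3, 2, 2

9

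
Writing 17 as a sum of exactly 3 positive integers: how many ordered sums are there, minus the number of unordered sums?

Compositions: C(16,2) = 120.
Partitions of 17 into exactly 3 parts: 24.
Difference: 120 − 24 = 96.

96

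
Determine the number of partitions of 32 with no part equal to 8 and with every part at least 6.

There are too many to list fully; the first 12 (by largest part) are:
32
26,6
25,7
23,9
22,10
21,11
20,12
20,6,6
19,13
19,7,6
18,14
18,7,7
…and 25 more, for 37 total.

37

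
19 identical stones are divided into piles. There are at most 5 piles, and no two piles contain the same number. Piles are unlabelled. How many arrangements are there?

54

There are too many to list fully; the first 12 (by largest part) are:
19
18+1
17+2
16+3
16+2+1
15+4
15+3+1
14+5
14+4+1
14+3+2
13+6
13+5+1
…and 42 more, for 54 total.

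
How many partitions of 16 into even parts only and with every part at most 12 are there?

20

Listing the qualifying partitions of 16:
12+4
12+2+2
10+6
10+4+2
10+2+2+2
8+8
8+6+2
8+4+4
8+4+2+2
8+2+2+2+2
6+6+4
6+6+2+2
6+4+4+2
6+4+2+2+2
6+2+2+2+2+2
4+4+4+4
4+4+4+2+2
4+4+2+2+2+2
4+2+2+2+2+2+2
2+2+2+2+2+2+2+2
Counting gives 20.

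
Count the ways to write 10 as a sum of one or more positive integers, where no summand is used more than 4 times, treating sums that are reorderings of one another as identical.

34

There are too many to list fully; the first 12 (by largest part) are:
10
9, 1
8, 2
8, 1, 1
7, 3
7, 2, 1
7, 1, 1, 1
6, 4
6, 3, 1
6, 2, 2
6, 2, 1, 1
6, 1, 1, 1, 1
…and 22 more, for 34 total.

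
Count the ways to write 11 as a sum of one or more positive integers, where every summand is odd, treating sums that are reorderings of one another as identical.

12

The partitions of 11 that satisfy the conditions:
11
9 + 1 + 1
7 + 3 + 1
7 + 1 + 1 + 1 + 1
5 + 5 + 1
5 + 3 + 3
5 + 3 + 1 + 1 + 1
5 + 1 + 1 + 1 + 1 + 1 + 1
3 + 3 + 3 + 1 + 1
3 + 3 + 1 + 1 + 1 + 1 + 1
3 + 1 + 1 + 1 + 1 + 1 + 1 + 1 + 1
1 + 1 + 1 + 1 + 1 + 1 + 1 + 1 + 1 + 1 + 1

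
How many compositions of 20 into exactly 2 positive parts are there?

Place 1 bars in the 19 internal gaps of a row of 20 dots: C(19,1) = 19.

19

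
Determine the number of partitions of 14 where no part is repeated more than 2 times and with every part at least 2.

The partitions of 14 that satisfy the conditions:
14
2, 12
3, 11
4, 10
2, 2, 10
5, 9
2, 3, 9
6, 8
2, 4, 8
3, 3, 8
7, 7
2, 5, 7
3, 4, 7
2, 2, 3, 7
2, 6, 6
3, 5, 6
4, 4, 6
2, 2, 4, 6
2, 3, 3, 6
4, 5, 5
2, 2, 5, 5
2, 3, 4, 5
3, 3, 4, 4
2, 2, 3, 3, 4

24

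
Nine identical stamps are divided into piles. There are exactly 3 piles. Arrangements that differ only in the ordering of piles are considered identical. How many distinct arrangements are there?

Enumerating:
1, 1, 7
1, 2, 6
1, 3, 5
2, 2, 5
1, 4, 4
2, 3, 4
3, 3, 3

7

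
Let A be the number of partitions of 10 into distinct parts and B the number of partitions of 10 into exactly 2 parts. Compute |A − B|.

Partitions of 10 into distinct parts: 10.
Partitions of 10 into exactly 2 parts: 5.
|10 − 5| = 5.

5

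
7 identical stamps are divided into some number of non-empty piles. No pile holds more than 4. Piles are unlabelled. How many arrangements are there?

11

Enumerating:
4,3
4,2,1
4,1,1,1
3,3,1
3,2,2
3,2,1,1
3,1,1,1,1
2,2,2,1
2,2,1,1,1
2,1,1,1,1,1
1,1,1,1,1,1,1
That's 11 in total.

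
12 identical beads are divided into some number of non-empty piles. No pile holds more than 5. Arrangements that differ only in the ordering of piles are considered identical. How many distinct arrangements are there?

A partial list (first 12 by largest part):
5+5+2
5+5+1+1
5+4+3
5+4+2+1
5+4+1+1+1
5+3+3+1
5+3+2+2
5+3+2+1+1
5+3+1+1+1+1
5+2+2+2+1
5+2+2+1+1+1
5+2+1+1+1+1+1
…and 35 more, for 47 total.

47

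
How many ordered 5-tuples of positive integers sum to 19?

3060

A composition of 19 into 5 positive parts is chosen by placing 4 dividers among the 18 gaps between 19 units: C(18,4) = 3060.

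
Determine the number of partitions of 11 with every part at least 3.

Enumerating:
11
8 + 3
7 + 4
6 + 5
5 + 3 + 3
4 + 4 + 3

6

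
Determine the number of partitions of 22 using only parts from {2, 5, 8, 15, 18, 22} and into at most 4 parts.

3

They are:
22
2 + 2 + 18
2 + 5 + 15
That's 3 in total.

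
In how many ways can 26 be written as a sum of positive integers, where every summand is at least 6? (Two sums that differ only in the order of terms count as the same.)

The partitions of 26 that satisfy the conditions:
26
20, 6
19, 7
18, 8
17, 9
16, 10
15, 11
14, 12
14, 6, 6
13, 13
13, 7, 6
12, 8, 6
12, 7, 7
11, 9, 6
11, 8, 7
10, 10, 6
10, 9, 7
10, 8, 8
9, 9, 8
8, 6, 6, 6
7, 7, 6, 6
That's 21 in total.

21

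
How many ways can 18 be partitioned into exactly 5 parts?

There are too many to list fully; the first 12 (by largest part) are:
14+1+1+1+1
13+2+1+1+1
12+3+1+1+1
12+2+2+1+1
11+4+1+1+1
11+3+2+1+1
11+2+2+2+1
10+5+1+1+1
10+4+2+1+1
10+3+3+1+1
10+3+2+2+1
10+2+2+2+2
…and 45 more, for 57 total.

57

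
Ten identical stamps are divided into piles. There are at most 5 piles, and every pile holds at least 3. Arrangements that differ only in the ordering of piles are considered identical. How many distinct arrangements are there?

5

Listing the qualifying partitions of 10:
10
3+7
4+6
5+5
3+3+4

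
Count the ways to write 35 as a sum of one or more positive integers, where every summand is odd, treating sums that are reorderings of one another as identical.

A full systematic count gives 585.

585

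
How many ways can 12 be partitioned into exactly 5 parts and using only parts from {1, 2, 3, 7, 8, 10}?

4

Enumerating:
8+1+1+1+1
7+2+1+1+1
3+3+3+2+1
3+3+2+2+2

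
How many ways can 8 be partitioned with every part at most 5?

Listing the qualifying partitions of 8:
5, 3
5, 2, 1
5, 1, 1, 1
4, 4
4, 3, 1
4, 2, 2
4, 2, 1, 1
4, 1, 1, 1, 1
3, 3, 2
3, 3, 1, 1
3, 2, 2, 1
3, 2, 1, 1, 1
3, 1, 1, 1, 1, 1
2, 2, 2, 2
2, 2, 2, 1, 1
2, 2, 1, 1, 1, 1
2, 1, 1, 1, 1, 1, 1
1, 1, 1, 1, 1, 1, 1, 1

18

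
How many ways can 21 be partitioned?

Direct enumeration gives 792 partitions.

792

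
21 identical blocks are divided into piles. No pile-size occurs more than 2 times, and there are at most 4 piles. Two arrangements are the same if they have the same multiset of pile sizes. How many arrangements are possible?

113

Systematic enumeration (by largest part, then next-largest, …) yields 113.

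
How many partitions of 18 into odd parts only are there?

46

There are too many to list fully; the first 12 (by largest part) are:
1 + 17
3 + 15
1 + 1 + 1 + 15
5 + 13
1 + 1 + 3 + 13
1 + 1 + 1 + 1 + 1 + 13
7 + 11
1 + 1 + 5 + 11
1 + 3 + 3 + 11
1 + 1 + 1 + 1 + 3 + 11
1 + 1 + 1 + 1 + 1 + 1 + 1 + 11
9 + 9
…and 34 more, for 46 total.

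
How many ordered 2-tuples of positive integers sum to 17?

16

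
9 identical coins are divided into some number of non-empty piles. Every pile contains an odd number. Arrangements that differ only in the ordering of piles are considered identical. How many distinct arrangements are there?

8

The partitions of 9 that satisfy the conditions:
9
1+1+7
1+3+5
1+1+1+1+5
3+3+3
1+1+1+3+3
1+1+1+1+1+1+3
1+1+1+1+1+1+1+1+1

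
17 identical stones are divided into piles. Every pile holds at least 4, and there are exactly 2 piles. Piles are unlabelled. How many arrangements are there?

Enumerating:
13,4
12,5
11,6
10,7
9,8

5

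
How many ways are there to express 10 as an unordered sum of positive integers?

A partial list (first 12 by largest part):
10
9, 1
8, 2
8, 1, 1
7, 3
7, 2, 1
7, 1, 1, 1
6, 4
6, 3, 1
6, 2, 2
6, 2, 1, 1
6, 1, 1, 1, 1
…and 30 more, for 42 total.

42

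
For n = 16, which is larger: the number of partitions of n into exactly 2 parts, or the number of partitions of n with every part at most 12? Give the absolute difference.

Partitions of 16 into exactly 2 parts: 8.
Partitions of 16 with every part at most 12: 224.
|8 − 224| = 216.

216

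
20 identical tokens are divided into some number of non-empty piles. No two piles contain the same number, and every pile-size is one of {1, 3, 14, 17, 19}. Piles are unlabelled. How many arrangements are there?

They are:
1,19
3,17
That's 2 in total.

2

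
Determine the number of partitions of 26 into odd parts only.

165

There are 165 such partitions.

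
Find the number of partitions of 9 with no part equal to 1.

8

They are:
9
2+7
3+6
4+5
2+2+5
2+3+4
3+3+3
2+2+2+3
Counting gives 8.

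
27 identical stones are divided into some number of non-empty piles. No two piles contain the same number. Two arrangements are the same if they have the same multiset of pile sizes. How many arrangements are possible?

Systematic enumeration (by largest part, then next-largest, …) yields 192.

192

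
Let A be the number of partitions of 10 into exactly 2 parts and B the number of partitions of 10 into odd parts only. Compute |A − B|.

5

Partitions of 10 into exactly 2 parts: 5.
Partitions of 10 into odd parts only: 10.
|5 − 10| = 5.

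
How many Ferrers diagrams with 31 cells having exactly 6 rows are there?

Enumerating by decreasing first part gives 612 partitions in all.

612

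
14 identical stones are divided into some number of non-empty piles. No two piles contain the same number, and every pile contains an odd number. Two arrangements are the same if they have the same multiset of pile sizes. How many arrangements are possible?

3

They are:
13,1
11,3
9,5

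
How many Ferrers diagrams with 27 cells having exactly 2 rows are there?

13

The partitions of 27 that satisfy the conditions:
26 + 1
25 + 2
24 + 3
23 + 4
22 + 5
21 + 6
20 + 7
19 + 8
18 + 9
17 + 10
16 + 11
15 + 12
14 + 13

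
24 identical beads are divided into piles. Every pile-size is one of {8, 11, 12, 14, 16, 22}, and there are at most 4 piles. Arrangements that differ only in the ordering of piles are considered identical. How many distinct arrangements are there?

They are:
16+8
12+12
8+8+8

3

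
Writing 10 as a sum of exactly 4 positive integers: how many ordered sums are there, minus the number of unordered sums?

75

Compositions: C(9,3) = 84.
Unordered (partitions into 4 parts): 9.
Difference: 84 − 9 = 75.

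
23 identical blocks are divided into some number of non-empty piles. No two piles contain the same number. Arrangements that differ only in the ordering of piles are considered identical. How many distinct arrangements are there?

Enumerating by decreasing first part gives 104 partitions in all.

104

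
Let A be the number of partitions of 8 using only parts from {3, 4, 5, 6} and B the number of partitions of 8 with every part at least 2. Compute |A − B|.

5

Partitions of 8 using only parts from {3, 4, 5, 6}: 2.
Partitions of 8 with every part at least 2: 7.
|2 − 7| = 5.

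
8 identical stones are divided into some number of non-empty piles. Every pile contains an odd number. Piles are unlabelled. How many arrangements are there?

6

They are:
7+1
5+3
5+1+1+1
3+3+1+1
3+1+1+1+1+1
1+1+1+1+1+1+1+1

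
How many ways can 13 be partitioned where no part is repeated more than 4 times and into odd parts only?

12

Listing the qualifying partitions of 13:
13
11,1,1
9,3,1
9,1,1,1,1
7,5,1
7,3,3
7,3,1,1,1
5,5,3
5,5,1,1,1
5,3,3,1,1
3,3,3,3,1
3,3,3,1,1,1,1
That's 12 in total.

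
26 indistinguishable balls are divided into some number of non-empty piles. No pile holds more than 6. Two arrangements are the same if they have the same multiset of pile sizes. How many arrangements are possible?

Counting exhaustively, 709 partitions satisfy the conditions.

709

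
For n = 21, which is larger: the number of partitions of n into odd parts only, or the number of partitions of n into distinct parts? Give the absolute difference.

Partitions of 21 into odd parts only: 76.
Partitions of 21 into distinct parts: 76.
|76 − 76| = 0.

0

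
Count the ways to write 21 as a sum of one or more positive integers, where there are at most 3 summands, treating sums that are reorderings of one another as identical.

There are too many to list fully; the first 12 (by largest part) are:
21
1+20
2+19
1+1+19
3+18
1+2+18
4+17
1+3+17
2+2+17
5+16
1+4+16
2+3+16
…and 36 more, for 48 total.

48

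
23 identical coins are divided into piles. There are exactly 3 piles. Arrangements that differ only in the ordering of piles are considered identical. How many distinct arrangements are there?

There are too many to list fully; the first 12 (by largest part) are:
21+1+1
20+2+1
19+3+1
19+2+2
18+4+1
18+3+2
17+5+1
17+4+2
17+3+3
16+6+1
16+5+2
16+4+3
…and 32 more, for 44 total.

44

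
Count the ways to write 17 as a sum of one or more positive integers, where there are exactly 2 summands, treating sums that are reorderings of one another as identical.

They are:
16, 1
15, 2
14, 3
13, 4
12, 5
11, 6
10, 7
9, 8
That's 8 in total.

8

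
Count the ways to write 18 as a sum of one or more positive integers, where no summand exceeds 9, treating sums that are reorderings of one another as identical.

318

There are 318 such partitions.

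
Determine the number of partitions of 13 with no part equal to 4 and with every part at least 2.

16

The partitions of 13 that satisfy the conditions:
13
11, 2
10, 3
9, 2, 2
8, 5
8, 3, 2
7, 6
7, 3, 3
7, 2, 2, 2
6, 5, 2
6, 3, 2, 2
5, 5, 3
5, 3, 3, 2
5, 2, 2, 2, 2
3, 3, 3, 2, 2
3, 2, 2, 2, 2, 2
That's 16 in total.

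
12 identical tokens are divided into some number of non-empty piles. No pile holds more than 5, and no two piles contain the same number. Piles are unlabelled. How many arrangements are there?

2

The partitions of 12 that satisfy the conditions:
5 + 4 + 3
5 + 4 + 2 + 1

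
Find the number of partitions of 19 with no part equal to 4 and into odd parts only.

54

A partial list (first 12 by largest part):
19
1+1+17
1+3+15
1+1+1+1+15
1+5+13
3+3+13
1+1+1+3+13
1+1+1+1+1+1+13
1+7+11
3+5+11
1+1+1+5+11
1+1+3+3+11
…and 42 more, for 54 total.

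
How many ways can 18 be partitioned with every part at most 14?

A full systematic count gives 378.

378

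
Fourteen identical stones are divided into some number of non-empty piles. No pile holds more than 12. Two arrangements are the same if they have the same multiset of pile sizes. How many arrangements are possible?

133

Direct enumeration gives 133 partitions.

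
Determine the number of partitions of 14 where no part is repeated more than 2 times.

There are too many to list fully; the first 12 (by largest part) are:
14
13 + 1
12 + 2
12 + 1 + 1
11 + 3
11 + 2 + 1
10 + 4
10 + 3 + 1
10 + 2 + 2
10 + 2 + 1 + 1
9 + 5
9 + 4 + 1
…and 45 more, for 57 total.

57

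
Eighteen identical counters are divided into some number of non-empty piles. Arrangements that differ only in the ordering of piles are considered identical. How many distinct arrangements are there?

There are 385 such partitions.

385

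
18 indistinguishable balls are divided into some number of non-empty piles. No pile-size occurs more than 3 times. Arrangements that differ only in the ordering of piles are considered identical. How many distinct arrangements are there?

208

Systematic enumeration (by largest part, then next-largest, …) yields 208.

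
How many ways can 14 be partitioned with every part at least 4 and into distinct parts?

Listing the qualifying partitions of 14:
14
10, 4
9, 5
8, 6

4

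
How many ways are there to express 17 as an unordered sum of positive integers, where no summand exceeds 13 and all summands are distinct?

A partial list (first 12 by largest part):
13+4
13+3+1
12+5
12+4+1
12+3+2
11+6
11+5+1
11+4+2
11+3+2+1
10+7
10+6+1
10+5+2
…and 21 more, for 33 total.

33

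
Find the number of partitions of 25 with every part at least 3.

130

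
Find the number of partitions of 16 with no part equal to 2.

Enumerating by decreasing first part gives 96 partitions in all.

96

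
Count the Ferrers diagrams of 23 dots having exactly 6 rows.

163

There are 163 such partitions.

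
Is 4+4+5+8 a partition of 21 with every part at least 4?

Yes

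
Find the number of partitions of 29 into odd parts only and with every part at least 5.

11

Listing the qualifying partitions of 29:
29
19, 5, 5
17, 7, 5
15, 9, 5
15, 7, 7
13, 11, 5
13, 9, 7
11, 11, 7
11, 9, 9
9, 5, 5, 5, 5
7, 7, 5, 5, 5
That's 11 in total.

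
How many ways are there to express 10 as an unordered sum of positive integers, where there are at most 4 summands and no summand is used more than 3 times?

23

Listing the qualifying partitions of 10:
10
9,1
8,2
8,1,1
7,3
7,2,1
7,1,1,1
6,4
6,3,1
6,2,2
6,2,1,1
5,5
5,4,1
5,3,2
5,3,1,1
5,2,2,1
4,4,2
4,4,1,1
4,3,3
4,3,2,1
4,2,2,2
3,3,3,1
3,3,2,2
That's 23 in total.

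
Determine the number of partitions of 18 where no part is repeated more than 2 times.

135

There are 135 such partitions.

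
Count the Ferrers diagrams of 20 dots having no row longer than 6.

Direct enumeration gives 282 partitions.

282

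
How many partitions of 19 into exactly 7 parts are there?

There are too many to list fully; the first 12 (by largest part) are:
13,1,1,1,1,1,1
12,2,1,1,1,1,1
11,3,1,1,1,1,1
11,2,2,1,1,1,1
10,4,1,1,1,1,1
10,3,2,1,1,1,1
10,2,2,2,1,1,1
9,5,1,1,1,1,1
9,4,2,1,1,1,1
9,3,3,1,1,1,1
9,3,2,2,1,1,1
9,2,2,2,2,1,1
…and 53 more, for 65 total.

65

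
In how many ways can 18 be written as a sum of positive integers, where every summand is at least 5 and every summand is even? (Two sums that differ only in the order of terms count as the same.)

4

Listing the qualifying partitions of 18:
18
12 + 6
10 + 8
6 + 6 + 6
That's 4 in total.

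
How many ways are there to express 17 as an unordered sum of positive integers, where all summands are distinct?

38

A partial list (first 12 by largest part):
17
16,1
15,2
14,3
14,2,1
13,4
13,3,1
12,5
12,4,1
12,3,2
11,6
11,5,1
…and 26 more, for 38 total.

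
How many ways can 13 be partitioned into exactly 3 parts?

14

Listing the qualifying partitions of 13:
11 + 1 + 1
10 + 2 + 1
9 + 3 + 1
9 + 2 + 2
8 + 4 + 1
8 + 3 + 2
7 + 5 + 1
7 + 4 + 2
7 + 3 + 3
6 + 6 + 1
6 + 5 + 2
6 + 4 + 3
5 + 5 + 3
5 + 4 + 4
That's 14 in total.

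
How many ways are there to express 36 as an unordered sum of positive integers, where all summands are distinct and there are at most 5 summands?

536

Direct enumeration gives 536 partitions.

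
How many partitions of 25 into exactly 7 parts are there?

248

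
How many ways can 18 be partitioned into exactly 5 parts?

57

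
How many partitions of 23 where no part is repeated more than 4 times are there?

769

Systematic enumeration (by largest part, then next-largest, …) yields 769.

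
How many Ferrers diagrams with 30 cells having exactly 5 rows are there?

377

Direct enumeration gives 377 partitions.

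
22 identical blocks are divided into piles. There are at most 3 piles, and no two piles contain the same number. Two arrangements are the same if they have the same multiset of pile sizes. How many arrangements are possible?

41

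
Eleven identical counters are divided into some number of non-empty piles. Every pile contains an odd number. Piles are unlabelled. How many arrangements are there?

12

Listing the qualifying partitions of 11:
11
9 + 1 + 1
7 + 3 + 1
7 + 1 + 1 + 1 + 1
5 + 5 + 1
5 + 3 + 3
5 + 3 + 1 + 1 + 1
5 + 1 + 1 + 1 + 1 + 1 + 1
3 + 3 + 3 + 1 + 1
3 + 3 + 1 + 1 + 1 + 1 + 1
3 + 1 + 1 + 1 + 1 + 1 + 1 + 1 + 1
1 + 1 + 1 + 1 + 1 + 1 + 1 + 1 + 1 + 1 + 1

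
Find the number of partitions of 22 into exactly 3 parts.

A partial list (first 12 by largest part):
20+1+1
19+2+1
18+3+1
18+2+2
17+4+1
17+3+2
16+5+1
16+4+2
16+3+3
15+6+1
15+5+2
15+4+3
…and 28 more, for 40 total.

40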